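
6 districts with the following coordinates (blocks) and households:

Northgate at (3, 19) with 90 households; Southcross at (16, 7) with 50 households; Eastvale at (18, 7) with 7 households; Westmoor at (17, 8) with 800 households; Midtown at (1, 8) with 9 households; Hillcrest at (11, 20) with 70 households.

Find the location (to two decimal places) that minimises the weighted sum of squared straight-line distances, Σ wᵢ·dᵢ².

The minimiser of Σwᵢ‖p−pᵢ‖² is the weighted centroid p* = (Σwᵢpᵢ)/(Σwᵢ).
Σwᵢ = 1026.
Σwᵢxᵢ = 90·3 + 50·16 + 7·18 + 800·17 + 9·1 + 70·11 = 15575.
Σwᵢyᵢ = 90·19 + 50·7 + 7·7 + 800·8 + 9·8 + 70·20 = 9981.
x* = 15575/1026 = 15.18, y* = 9981/1026 = 9.73.

(15.18, 9.73)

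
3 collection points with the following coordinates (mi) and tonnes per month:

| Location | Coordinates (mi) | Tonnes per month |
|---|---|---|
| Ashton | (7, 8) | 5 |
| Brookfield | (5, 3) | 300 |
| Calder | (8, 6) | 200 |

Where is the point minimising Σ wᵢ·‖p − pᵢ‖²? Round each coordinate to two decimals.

(6.21, 4.24)

The minimiser of Σwᵢ‖p−pᵢ‖² is the weighted centroid p* = (Σwᵢpᵢ)/(Σwᵢ).
Σwᵢ = 505.
Σwᵢxᵢ = 5·7 + 300·5 + 200·8 = 3135.
Σwᵢyᵢ = 5·8 + 300·3 + 200·6 = 2140.
x* = 3135/505 = 6.21, y* = 2140/505 = 4.24.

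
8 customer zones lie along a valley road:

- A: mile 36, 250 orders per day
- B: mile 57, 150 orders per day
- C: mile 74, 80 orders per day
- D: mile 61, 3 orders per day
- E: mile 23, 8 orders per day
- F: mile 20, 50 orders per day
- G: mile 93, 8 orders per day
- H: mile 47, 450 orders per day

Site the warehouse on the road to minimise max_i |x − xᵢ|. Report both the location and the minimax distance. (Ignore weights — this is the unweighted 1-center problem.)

location 56.5, max distance 36.5

The 1-center on a line is the midpoint of the two extreme points: leftmost at 20, rightmost at 93.
Optimal location = (20 + 93)/2 = 56.5; maximum distance = (93 − 20)/2 = 36.5.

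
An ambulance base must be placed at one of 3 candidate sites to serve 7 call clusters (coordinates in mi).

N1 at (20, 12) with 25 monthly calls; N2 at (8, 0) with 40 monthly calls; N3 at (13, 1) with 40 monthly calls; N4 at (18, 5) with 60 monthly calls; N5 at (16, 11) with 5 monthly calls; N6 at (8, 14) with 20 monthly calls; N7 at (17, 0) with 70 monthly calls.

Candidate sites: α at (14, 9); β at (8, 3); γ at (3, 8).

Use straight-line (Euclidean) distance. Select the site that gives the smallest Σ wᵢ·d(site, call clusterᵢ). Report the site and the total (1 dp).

Total weighted distance at each candidate:
  α (14, 9): total = 2096.7
  β (8, 3): total = 2262.9
  γ (3, 8): total = 3571.7
Minimum is at α with total 2096.7 mi.

α, total 2096.7 mi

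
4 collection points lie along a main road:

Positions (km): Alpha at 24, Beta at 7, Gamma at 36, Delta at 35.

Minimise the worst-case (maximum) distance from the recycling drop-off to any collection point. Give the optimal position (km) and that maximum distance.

The 1-center on a line is the midpoint of the two extreme points: leftmost at 7, rightmost at 36.
Optimal location = (7 + 36)/2 = 21.5; maximum distance = (36 − 7)/2 = 14.5.

location 21.5, max distance 14.5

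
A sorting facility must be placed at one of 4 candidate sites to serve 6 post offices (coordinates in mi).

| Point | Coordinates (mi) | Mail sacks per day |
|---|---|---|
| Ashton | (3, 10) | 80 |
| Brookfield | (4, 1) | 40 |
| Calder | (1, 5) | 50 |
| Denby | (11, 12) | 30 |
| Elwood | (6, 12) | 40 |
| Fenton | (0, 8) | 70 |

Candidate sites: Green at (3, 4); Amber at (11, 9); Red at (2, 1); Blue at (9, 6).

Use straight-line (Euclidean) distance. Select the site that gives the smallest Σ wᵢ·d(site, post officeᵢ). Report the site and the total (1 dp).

Total weighted distance at each candidate:
  Green (3, 4): total = 1749.5
  Amber (11, 9): total = 2705.1
  Red (2, 1): total = 2414.8
  Blue (9, 6): total = 2366.3
Minimum is at Green with total 1749.5 mi.

Green, total 1749.5 mi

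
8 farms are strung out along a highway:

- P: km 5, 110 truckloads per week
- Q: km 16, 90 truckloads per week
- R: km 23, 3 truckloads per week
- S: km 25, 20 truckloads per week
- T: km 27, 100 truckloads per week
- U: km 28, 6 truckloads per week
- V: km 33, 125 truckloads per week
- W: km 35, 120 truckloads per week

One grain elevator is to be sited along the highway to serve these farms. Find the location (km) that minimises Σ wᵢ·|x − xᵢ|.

x = 27

For a sum of weighted absolute distances on a line, the optimum is the weighted median (not the mean). Total weight W = 574; half-weight = 287.
Sort by position and accumulate weight:
  km 5 (P, w=110) → cum 110
  km 16 (Q, w=90) → cum 200
  km 23 (R, w=3) → cum 203
  km 25 (S, w=20) → cum 223
  km 27 (T, w=100) → cum 323  ≥ 287 → median here
  km 28 (U, w=6) → cum 329
  km 33 (V, w=125) → cum 454
  km 35 (W, w=120) → cum 574
Optimal location: km 27.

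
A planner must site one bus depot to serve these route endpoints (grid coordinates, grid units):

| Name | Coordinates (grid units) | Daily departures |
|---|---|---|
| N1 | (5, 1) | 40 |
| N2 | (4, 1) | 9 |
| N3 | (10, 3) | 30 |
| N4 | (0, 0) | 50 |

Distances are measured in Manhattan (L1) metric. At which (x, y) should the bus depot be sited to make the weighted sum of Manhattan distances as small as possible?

Manhattan distance separates: Σwᵢ(|x−xᵢ|+|y−yᵢ|) = Σwᵢ|x−xᵢ| + Σwᵢ|y−yᵢ|, so x and y are optimised independently as 1-D weighted medians.
Total weight W = 129; half = 64.5.
x-coordinate, sorted with cumulative weight:
  x=0 (N4, w=50) cum 50
  x=4 (N2, w=9) cum 59
  x=5 (N1, w=40) cum 99  ← median
  x=10 (N3, w=30) cum 129
⇒ x* = 5
y-coordinate, sorted with cumulative weight:
  y=0 (N4, w=50) cum 50
  y=1 (N1, w=40) cum 90  ← median
  y=1 (N2, w=9) cum 99
  y=3 (N3, w=30) cum 129
⇒ y* = 1

(5, 1)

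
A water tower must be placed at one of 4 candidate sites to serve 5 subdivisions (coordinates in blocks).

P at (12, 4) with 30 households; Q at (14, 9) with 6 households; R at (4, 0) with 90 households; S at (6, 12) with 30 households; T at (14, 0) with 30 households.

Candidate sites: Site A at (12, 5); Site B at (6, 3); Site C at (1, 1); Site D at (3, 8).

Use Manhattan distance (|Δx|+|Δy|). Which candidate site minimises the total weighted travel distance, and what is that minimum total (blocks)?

Total weighted distance at each candidate:
  Site A (12, 5): total = 1836
  Site B (6, 3): total = 1344
  Site C (1, 1): total = 1806
  Site D (3, 8): total = 2052
Minimum is at Site B with total 1344 blocks.

Site B, total 1344 blocks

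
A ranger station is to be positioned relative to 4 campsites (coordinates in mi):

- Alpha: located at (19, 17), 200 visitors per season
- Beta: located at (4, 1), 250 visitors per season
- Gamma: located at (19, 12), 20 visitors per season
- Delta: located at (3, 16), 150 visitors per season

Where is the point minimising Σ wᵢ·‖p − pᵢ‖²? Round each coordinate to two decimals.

(9.08, 10.15)

The minimiser of Σwᵢ‖p−pᵢ‖² is the weighted centroid p* = (Σwᵢpᵢ)/(Σwᵢ).
Σwᵢ = 620.
Σwᵢxᵢ = 200·19 + 250·4 + 20·19 + 150·3 = 5630.
Σwᵢyᵢ = 200·17 + 250·1 + 20·12 + 150·16 = 6290.
x* = 5630/620 = 9.08, y* = 6290/620 = 10.15.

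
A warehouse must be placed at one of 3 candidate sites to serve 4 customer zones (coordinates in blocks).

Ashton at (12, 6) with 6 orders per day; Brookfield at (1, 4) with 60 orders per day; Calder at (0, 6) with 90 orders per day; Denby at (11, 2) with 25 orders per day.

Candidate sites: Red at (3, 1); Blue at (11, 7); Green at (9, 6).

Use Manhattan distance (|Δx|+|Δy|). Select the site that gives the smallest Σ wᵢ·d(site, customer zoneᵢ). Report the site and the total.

Total weighted distance at each candidate:
  Red (3, 1): total = 1329
  Blue (11, 7): total = 1997
  Green (9, 6): total = 1578
Minimum is at Red with total 1329 blocks.

Red, total 1329 blocks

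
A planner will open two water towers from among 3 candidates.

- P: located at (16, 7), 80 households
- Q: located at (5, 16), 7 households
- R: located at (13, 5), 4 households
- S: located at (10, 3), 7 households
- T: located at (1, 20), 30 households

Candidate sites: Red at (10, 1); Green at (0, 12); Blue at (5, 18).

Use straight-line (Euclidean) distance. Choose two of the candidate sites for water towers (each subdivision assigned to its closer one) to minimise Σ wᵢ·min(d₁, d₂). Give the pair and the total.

Evaluate every pair (each demand assigned to the nearer of the two):
  {Red, Blue}: total = 861.0
  {Red, Green}: total = 999.5
  {Green, Blue}: total = 1545.9
Best pair: {Red, Blue} with total 861.0.

{Red, Blue}, total 861.0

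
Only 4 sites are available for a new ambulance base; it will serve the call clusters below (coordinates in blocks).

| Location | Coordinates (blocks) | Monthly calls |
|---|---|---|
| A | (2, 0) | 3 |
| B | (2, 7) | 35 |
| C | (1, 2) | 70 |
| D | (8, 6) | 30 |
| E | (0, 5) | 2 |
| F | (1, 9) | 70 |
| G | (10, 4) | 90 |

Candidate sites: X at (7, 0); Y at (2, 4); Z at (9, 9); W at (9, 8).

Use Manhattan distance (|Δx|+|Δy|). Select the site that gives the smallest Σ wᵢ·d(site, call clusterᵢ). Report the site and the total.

Total weighted distance at each candidate:
  X (7, 0): total = 2909
  Y (2, 4): total = 1713
  Z (9, 9): total = 2659
  W (9, 8): total = 2499
Minimum is at Y with total 1713 blocks.

Y, total 1713 blocks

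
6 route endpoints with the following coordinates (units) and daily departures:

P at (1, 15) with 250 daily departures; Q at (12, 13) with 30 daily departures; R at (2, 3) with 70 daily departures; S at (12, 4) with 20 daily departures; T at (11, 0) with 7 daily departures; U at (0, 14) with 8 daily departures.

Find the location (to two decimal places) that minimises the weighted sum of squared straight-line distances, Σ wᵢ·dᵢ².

The minimiser of Σwᵢ‖p−pᵢ‖² is the weighted centroid p* = (Σwᵢpᵢ)/(Σwᵢ).
Σwᵢ = 385.
Σwᵢxᵢ = 250·1 + 30·12 + 70·2 + 20·12 + 7·11 + 8·0 = 1067.
Σwᵢyᵢ = 250·15 + 30·13 + 70·3 + 20·4 + 7·0 + 8·14 = 4542.
x* = 1067/385 = 2.77, y* = 4542/385 = 11.80.

(2.77, 11.80)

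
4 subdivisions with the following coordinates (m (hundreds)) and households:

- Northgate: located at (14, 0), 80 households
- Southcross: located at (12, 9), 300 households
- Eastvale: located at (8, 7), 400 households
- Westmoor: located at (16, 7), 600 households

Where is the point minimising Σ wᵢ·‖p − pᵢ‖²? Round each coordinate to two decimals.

(12.70, 7.03)

The minimiser of Σwᵢ‖p−pᵢ‖² is the weighted centroid p* = (Σwᵢpᵢ)/(Σwᵢ).
Σwᵢ = 1380.
Σwᵢxᵢ = 80·14 + 300·12 + 400·8 + 600·16 = 17520.
Σwᵢyᵢ = 80·0 + 300·9 + 400·7 + 600·7 = 9700.
x* = 17520/1380 = 12.70, y* = 9700/1380 = 7.03.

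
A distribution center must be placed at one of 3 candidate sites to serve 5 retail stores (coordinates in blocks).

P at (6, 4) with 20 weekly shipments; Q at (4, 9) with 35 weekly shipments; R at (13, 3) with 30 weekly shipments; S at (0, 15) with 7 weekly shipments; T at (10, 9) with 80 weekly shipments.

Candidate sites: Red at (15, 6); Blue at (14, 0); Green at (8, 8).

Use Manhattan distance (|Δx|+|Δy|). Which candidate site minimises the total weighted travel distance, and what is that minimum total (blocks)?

Total weighted distance at each candidate:
  Red (15, 6): total = 1668
  Blue (14, 0): total = 2268
  Green (8, 8): total = 940
Minimum is at Green with total 940 blocks.

Green, total 940 blocks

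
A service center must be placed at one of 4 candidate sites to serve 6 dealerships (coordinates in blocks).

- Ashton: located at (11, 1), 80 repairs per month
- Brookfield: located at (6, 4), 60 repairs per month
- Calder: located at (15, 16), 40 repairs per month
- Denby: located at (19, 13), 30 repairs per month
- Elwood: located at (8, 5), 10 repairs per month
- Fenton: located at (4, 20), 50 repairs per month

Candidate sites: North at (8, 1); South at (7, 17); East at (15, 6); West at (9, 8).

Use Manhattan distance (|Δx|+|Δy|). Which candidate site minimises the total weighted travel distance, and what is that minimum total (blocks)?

West, total 3040 blocks

Total weighted distance at each candidate:
  North (8, 1): total = 3300
  South (7, 17): total = 3710
  East (15, 6): total = 3440
  West (9, 8): total = 3040
Minimum is at West with total 3040 blocks.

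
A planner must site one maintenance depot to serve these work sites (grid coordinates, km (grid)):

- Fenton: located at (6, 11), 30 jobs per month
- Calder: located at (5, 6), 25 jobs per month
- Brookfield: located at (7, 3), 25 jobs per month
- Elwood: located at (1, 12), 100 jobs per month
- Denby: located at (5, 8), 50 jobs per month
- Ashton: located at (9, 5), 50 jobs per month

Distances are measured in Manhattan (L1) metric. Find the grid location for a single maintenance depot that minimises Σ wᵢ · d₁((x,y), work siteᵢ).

(5, 8)

Manhattan distance separates: Σwᵢ(|x−xᵢ|+|y−yᵢ|) = Σwᵢ|x−xᵢ| + Σwᵢ|y−yᵢ|, so x and y are optimised independently as 1-D weighted medians.
Total weight W = 280; half = 140.
x-coordinate, sorted with cumulative weight:
  x=1 (Elwood, w=100) cum 100
  x=5 (Calder, w=25) cum 125
  x=5 (Denby, w=50) cum 175  ← median
  x=6 (Fenton, w=30) cum 205
  x=7 (Brookfield, w=25) cum 230
  x=9 (Ashton, w=50) cum 280
⇒ x* = 5
y-coordinate, sorted with cumulative weight:
  y=3 (Brookfield, w=25) cum 25
  y=5 (Ashton, w=50) cum 75
  y=6 (Calder, w=25) cum 100
  y=8 (Denby, w=50) cum 150  ← median
  y=11 (Fenton, w=30) cum 180
  y=12 (Elwood, w=100) cum 280
⇒ y* = 8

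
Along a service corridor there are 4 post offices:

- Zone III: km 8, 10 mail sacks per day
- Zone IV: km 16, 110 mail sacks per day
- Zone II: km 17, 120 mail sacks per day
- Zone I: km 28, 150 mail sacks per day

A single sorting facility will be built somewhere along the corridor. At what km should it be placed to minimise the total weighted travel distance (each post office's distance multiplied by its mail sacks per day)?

For a sum of weighted absolute distances on a line, the optimum is the weighted median (not the mean). Total weight W = 390; half-weight = 195.
Sort by position and accumulate weight:
  km 8 (Zone III, w=10) → cum 10
  km 16 (Zone IV, w=110) → cum 120
  km 17 (Zone II, w=120) → cum 240  ≥ 195 → median here
  km 28 (Zone I, w=150) → cum 390
Optimal location: km 17.

x = 17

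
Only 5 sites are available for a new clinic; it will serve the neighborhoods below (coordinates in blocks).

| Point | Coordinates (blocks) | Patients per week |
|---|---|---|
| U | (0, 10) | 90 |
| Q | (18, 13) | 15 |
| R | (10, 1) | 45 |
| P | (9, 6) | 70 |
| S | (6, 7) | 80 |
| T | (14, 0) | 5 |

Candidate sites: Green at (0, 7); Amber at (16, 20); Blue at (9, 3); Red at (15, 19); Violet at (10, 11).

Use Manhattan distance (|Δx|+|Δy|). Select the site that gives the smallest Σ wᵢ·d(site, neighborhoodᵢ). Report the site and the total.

Total weighted distance at each candidate:
  Green (0, 7): total = 2635
  Amber (16, 20): total = 7020
  Blue (9, 3): total = 2670
  Red (15, 19): total = 6440
  Violet (10, 11): total = 2725
Minimum is at Green with total 2635 blocks.

Green, total 2635 blocks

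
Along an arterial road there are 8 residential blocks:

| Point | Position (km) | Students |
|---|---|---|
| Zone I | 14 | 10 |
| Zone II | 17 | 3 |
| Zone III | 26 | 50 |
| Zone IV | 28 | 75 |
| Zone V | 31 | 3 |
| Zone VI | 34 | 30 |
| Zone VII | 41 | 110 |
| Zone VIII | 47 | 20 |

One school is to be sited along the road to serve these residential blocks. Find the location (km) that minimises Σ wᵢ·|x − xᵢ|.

For a sum of weighted absolute distances on a line, the optimum is the weighted median (not the mean). Total weight W = 301; half-weight = 150.5.
Sort by position and accumulate weight:
  km 14 (Zone I, w=10) → cum 10
  km 17 (Zone II, w=3) → cum 13
  km 26 (Zone III, w=50) → cum 63
  km 28 (Zone IV, w=75) → cum 138
  km 31 (Zone V, w=3) → cum 141
  km 34 (Zone VI, w=30) → cum 171  ≥ 150.5 → median here
  km 41 (Zone VII, w=110) → cum 281
  km 47 (Zone VIII, w=20) → cum 301
Optimal location: km 34.

x = 34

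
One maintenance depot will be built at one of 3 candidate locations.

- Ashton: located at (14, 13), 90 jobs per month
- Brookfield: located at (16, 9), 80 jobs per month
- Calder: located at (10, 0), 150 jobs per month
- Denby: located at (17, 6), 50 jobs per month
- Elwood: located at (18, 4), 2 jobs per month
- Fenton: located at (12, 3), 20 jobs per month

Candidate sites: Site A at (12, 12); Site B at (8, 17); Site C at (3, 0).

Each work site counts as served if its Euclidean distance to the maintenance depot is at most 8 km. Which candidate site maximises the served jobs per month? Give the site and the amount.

Site A, covering 220

Coverage radius r = 8 km; a point is covered iff (Δx)²+(Δy)² ≤ 8² = 64.
  Site A (12, 12): covers {Ashton, Brookfield, Denby} → 220
  Site B (8, 17): covers {Ashton} → 90
  Site C (3, 0): covers {Calder} → 150
Maximum coverage at Site A: 220 jobs per month.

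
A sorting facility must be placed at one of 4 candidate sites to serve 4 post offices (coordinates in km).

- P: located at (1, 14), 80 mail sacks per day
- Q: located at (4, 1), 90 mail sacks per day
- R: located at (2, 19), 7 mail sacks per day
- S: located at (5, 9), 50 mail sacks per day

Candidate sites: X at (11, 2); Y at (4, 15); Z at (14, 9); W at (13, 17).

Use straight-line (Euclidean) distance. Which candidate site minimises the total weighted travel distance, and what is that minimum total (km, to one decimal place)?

Y, total 1848.4 km

Total weighted distance at each candidate:
  X (11, 2): total = 2481.7
  Y (4, 15): total = 1848.4
  Z (14, 9): total = 2826.2
  W (13, 17): total = 3285.7
Minimum is at Y with total 1848.4 km.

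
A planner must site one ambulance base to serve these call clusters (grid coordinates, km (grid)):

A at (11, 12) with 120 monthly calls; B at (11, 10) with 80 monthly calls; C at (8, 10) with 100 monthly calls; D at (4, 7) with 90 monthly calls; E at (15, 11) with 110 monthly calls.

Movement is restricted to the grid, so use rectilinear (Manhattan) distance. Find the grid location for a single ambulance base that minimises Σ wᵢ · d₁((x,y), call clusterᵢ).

Manhattan distance separates: Σwᵢ(|x−xᵢ|+|y−yᵢ|) = Σwᵢ|x−xᵢ| + Σwᵢ|y−yᵢ|, so x and y are optimised independently as 1-D weighted medians.
Total weight W = 500; half = 250.
x-coordinate, sorted with cumulative weight:
  x=4 (D, w=90) cum 90
  x=8 (C, w=100) cum 190
  x=11 (A, w=120) cum 310  ← median
  x=11 (B, w=80) cum 390
  x=15 (E, w=110) cum 500
⇒ x* = 11
y-coordinate, sorted with cumulative weight:
  y=7 (D, w=90) cum 90
  y=10 (B, w=80) cum 170
  y=10 (C, w=100) cum 270  ← median
  y=11 (E, w=110) cum 380
  y=12 (A, w=120) cum 500
⇒ y* = 10

(11, 10)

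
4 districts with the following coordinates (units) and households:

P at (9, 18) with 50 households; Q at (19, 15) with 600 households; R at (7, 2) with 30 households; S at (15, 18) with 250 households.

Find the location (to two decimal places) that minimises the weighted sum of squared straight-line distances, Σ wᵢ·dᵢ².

The minimiser of Σwᵢ‖p−pᵢ‖² is the weighted centroid p* = (Σwᵢpᵢ)/(Σwᵢ).
Σwᵢ = 930.
Σwᵢxᵢ = 50·9 + 600·19 + 30·7 + 250·15 = 15810.
Σwᵢyᵢ = 50·18 + 600·15 + 30·2 + 250·18 = 14460.
x* = 15810/930 = 17.00, y* = 14460/930 = 15.55.

(17.00, 15.55)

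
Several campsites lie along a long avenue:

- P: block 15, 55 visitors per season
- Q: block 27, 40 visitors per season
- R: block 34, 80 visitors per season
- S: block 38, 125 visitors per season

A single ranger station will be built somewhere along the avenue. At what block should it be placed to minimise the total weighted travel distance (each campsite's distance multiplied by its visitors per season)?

x = 34

For a sum of weighted absolute distances on a line, the optimum is the weighted median (not the mean). Total weight W = 300; half-weight = 150.
Sort by position and accumulate weight:
  block 15 (P, w=55) → cum 55
  block 27 (Q, w=40) → cum 95
  block 34 (R, w=80) → cum 175  ≥ 150 → median here
  block 38 (S, w=125) → cum 300
Optimal location: block 34.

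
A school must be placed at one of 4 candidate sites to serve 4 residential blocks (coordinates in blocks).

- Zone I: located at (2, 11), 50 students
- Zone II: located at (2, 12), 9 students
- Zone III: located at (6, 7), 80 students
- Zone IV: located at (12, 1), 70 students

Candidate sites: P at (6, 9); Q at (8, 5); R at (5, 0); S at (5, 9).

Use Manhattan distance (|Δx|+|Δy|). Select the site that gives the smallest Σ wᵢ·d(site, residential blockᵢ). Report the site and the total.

Total weighted distance at each candidate:
  P (6, 9): total = 1503
  Q (8, 5): total = 1597
  R (5, 0): total = 2035
  S (5, 9): total = 1594
Minimum is at P with total 1503 blocks.

P, total 1503 blocks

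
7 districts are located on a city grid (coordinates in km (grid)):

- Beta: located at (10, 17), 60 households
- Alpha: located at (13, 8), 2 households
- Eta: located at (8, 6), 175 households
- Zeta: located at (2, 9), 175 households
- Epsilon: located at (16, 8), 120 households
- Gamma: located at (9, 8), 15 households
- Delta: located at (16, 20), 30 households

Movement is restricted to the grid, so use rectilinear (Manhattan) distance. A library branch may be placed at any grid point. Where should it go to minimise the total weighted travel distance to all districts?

Manhattan distance separates: Σwᵢ(|x−xᵢ|+|y−yᵢ|) = Σwᵢ|x−xᵢ| + Σwᵢ|y−yᵢ|, so x and y are optimised independently as 1-D weighted medians.
Total weight W = 577; half = 288.5.
x-coordinate, sorted with cumulative weight:
  x=2 (Zeta, w=175) cum 175
  x=8 (Eta, w=175) cum 350  ← median
  x=9 (Gamma, w=15) cum 365
  x=10 (Beta, w=60) cum 425
  x=13 (Alpha, w=2) cum 427
  x=16 (Epsilon, w=120) cum 547
  x=16 (Delta, w=30) cum 577
⇒ x* = 8
y-coordinate, sorted with cumulative weight:
  y=6 (Eta, w=175) cum 175
  y=8 (Alpha, w=2) cum 177
  y=8 (Epsilon, w=120) cum 297  ← median
  y=8 (Gamma, w=15) cum 312
  y=9 (Zeta, w=175) cum 487
  y=17 (Beta, w=60) cum 547
  y=20 (Delta, w=30) cum 577
⇒ y* = 8

(8, 8)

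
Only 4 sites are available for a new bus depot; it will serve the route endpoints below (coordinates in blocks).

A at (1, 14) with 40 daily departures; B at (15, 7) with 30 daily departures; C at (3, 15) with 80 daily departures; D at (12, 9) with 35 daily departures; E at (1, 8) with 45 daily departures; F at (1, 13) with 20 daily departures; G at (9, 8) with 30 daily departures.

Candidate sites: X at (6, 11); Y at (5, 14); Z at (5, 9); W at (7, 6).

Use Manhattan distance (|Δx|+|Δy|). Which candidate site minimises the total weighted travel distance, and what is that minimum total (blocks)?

Z, total 2140 blocks

Total weighted distance at each candidate:
  X (6, 11): total = 2230
  Y (5, 14): total = 2180
  Z (5, 9): total = 2140
  W (7, 6): total = 2890
Minimum is at Z with total 2140 blocks.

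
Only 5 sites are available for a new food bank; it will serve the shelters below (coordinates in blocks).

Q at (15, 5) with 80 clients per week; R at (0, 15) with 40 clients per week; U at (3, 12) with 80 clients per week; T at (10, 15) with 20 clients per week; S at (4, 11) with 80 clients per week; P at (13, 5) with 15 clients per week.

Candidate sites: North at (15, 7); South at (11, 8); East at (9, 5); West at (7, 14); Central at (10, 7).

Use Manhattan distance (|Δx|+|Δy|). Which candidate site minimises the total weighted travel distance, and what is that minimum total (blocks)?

West, total 2945 blocks

Total weighted distance at each candidate:
  North (15, 7): total = 3960
  South (11, 8): total = 3275
  East (9, 5): total = 3440
  West (7, 14): total = 2945
  Central (10, 7): total = 3275
Minimum is at West with total 2945 blocks.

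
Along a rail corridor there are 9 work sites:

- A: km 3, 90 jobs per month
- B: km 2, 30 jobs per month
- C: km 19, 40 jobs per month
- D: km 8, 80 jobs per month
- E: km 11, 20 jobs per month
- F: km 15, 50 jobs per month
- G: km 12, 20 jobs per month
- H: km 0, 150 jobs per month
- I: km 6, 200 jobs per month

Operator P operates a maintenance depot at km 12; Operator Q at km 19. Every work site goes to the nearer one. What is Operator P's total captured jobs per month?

640

The indifferent point is the midpoint (12+19)/2 = 15.5; work sites left of it (closer to Operator P at 12) go to Operator P, those right go to Operator Q.
  H at 0 (w=150) → Operator P
  B at 2 (w=30) → Operator P
  A at 3 (w=90) → Operator P
  I at 6 (w=200) → Operator P
  D at 8 (w=80) → Operator P
  E at 11 (w=20) → Operator P
  G at 12 (w=20) → Operator P
  F at 15 (w=50) → Operator P
  C at 19 (w=40) → Operator Q
Operator P captures 640; Operator Q captures 40.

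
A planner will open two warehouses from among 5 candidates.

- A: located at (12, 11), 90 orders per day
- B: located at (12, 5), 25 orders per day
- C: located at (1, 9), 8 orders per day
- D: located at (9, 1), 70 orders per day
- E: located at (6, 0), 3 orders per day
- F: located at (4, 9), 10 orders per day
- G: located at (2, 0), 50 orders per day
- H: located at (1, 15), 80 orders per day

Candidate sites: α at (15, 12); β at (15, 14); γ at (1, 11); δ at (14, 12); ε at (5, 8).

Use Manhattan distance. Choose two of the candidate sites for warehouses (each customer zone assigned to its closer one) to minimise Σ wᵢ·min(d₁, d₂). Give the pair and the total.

Evaluate every pair (each demand assigned to the nearer of the two):
  {γ, δ}: total = 2649
  {δ, ε}: total = 2782
  {α, γ}: total = 2834
  {γ, ε}: total = 2853
  {α, ε}: total = 2897
  {β, ε}: total = 3077
  {β, γ}: total = 3134
  {β, δ}: total = 4333
  {α, δ}: total = 4413
  {α, β}: total = 4589
Best pair: {γ, δ} with total 2649.

{γ, δ}, total 2649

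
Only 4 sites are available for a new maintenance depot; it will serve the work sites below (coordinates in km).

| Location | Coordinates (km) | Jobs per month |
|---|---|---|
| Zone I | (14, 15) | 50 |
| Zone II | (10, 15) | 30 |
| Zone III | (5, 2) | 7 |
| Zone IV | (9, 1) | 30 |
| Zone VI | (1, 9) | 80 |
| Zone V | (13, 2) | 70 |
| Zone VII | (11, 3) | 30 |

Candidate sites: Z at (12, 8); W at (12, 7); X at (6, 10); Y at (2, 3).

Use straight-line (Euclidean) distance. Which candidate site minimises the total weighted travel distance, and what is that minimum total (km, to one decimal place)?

Total weighted distance at each candidate:
  Z (12, 8): total = 2337.8
  W (12, 7): total = 2296.2
  X (6, 10): total = 2414.9
  Y (2, 3): total = 3051.5
Minimum is at W with total 2296.2 km.

W, total 2296.2 km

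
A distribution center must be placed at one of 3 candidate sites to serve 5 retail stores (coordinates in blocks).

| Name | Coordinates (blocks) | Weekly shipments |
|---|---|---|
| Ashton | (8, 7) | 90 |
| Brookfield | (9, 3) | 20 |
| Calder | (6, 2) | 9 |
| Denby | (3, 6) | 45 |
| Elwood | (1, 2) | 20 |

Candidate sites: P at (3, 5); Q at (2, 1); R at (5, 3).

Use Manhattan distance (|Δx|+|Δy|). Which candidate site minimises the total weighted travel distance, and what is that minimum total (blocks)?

Total weighted distance at each candidate:
  P (3, 5): total = 989
  Q (2, 1): total = 1615
  R (5, 3): total = 1053
Minimum is at P with total 989 blocks.

P, total 989 blocks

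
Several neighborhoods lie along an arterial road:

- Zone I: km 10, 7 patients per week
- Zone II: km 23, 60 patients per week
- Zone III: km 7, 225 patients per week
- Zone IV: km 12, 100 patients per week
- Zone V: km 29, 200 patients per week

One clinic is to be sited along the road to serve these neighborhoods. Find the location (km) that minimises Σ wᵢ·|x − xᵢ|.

x = 12

For a sum of weighted absolute distances on a line, the optimum is the weighted median (not the mean). Total weight W = 592; half-weight = 296.
Sort by position and accumulate weight:
  km 7 (Zone III, w=225) → cum 225
  km 10 (Zone I, w=7) → cum 232
  km 12 (Zone IV, w=100) → cum 332  ≥ 296 → median here
  km 23 (Zone II, w=60) → cum 392
  km 29 (Zone V, w=200) → cum 592
Optimal location: km 12.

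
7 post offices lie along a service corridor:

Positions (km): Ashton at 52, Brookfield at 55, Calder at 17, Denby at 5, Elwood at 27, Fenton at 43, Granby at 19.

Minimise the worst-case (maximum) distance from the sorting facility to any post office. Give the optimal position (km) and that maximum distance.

The 1-center on a line is the midpoint of the two extreme points: leftmost at 5, rightmost at 55.
Optimal location = (5 + 55)/2 = 30; maximum distance = (55 − 5)/2 = 25.

location 30, max distance 25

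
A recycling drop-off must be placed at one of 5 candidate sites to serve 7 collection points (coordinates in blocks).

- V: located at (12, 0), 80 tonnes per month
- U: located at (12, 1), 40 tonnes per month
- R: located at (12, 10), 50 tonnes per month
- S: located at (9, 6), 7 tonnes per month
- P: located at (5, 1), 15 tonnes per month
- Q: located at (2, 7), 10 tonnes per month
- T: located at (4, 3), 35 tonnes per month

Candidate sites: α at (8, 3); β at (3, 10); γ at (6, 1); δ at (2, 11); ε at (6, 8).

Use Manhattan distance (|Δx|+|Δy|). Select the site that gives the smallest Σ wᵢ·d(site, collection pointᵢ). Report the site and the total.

α, total 1693 blocks

Total weighted distance at each candidate:
  α (8, 3): total = 1693
  β (3, 10): total = 3245
  γ (6, 1): total = 1861
  δ (2, 11): total = 3699
  ε (6, 8): total = 2490
Minimum is at α with total 1693 blocks.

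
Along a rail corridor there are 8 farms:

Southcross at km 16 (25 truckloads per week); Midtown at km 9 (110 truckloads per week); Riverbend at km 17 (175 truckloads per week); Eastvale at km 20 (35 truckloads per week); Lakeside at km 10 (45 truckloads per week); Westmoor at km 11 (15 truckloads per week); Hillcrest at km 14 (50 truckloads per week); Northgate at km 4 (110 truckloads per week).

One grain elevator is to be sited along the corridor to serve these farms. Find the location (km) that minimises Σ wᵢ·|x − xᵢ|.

x = 14

For a sum of weighted absolute distances on a line, the optimum is the weighted median (not the mean). Total weight W = 565; half-weight = 282.5.
Sort by position and accumulate weight:
  km 4 (Northgate, w=110) → cum 110
  km 9 (Midtown, w=110) → cum 220
  km 10 (Lakeside, w=45) → cum 265
  km 11 (Westmoor, w=15) → cum 280
  km 14 (Hillcrest, w=50) → cum 330  ≥ 282.5 → median here
  km 16 (Southcross, w=25) → cum 355
  km 17 (Riverbend, w=175) → cum 530
  km 20 (Eastvale, w=35) → cum 565
Optimal location: km 14.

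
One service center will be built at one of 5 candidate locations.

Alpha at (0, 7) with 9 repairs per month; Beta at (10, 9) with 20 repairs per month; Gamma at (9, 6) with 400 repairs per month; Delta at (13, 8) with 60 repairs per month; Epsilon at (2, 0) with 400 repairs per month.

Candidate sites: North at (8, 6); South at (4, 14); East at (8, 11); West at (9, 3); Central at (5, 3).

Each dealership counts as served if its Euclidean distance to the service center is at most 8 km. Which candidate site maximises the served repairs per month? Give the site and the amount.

Coverage radius r = 8 km; a point is covered iff (Δx)²+(Δy)² ≤ 8² = 64.
  North (8, 6): covers {Beta, Gamma, Delta} → 480
  South (4, 14): covers {Beta} → 20
  East (8, 11): covers {Beta, Gamma, Delta} → 480
  West (9, 3): covers {Beta, Gamma, Delta, Epsilon} → 880
  Central (5, 3): covers {Alpha, Beta, Gamma, Epsilon} → 829
Maximum coverage at West: 880 repairs per month.

West, covering 880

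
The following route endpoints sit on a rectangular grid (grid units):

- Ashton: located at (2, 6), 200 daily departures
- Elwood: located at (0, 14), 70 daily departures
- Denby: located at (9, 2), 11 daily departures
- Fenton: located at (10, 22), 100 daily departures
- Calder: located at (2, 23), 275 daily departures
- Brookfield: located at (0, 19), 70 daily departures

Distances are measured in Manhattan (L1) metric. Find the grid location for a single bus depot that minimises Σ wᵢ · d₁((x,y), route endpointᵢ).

(2, 22)

Manhattan distance separates: Σwᵢ(|x−xᵢ|+|y−yᵢ|) = Σwᵢ|x−xᵢ| + Σwᵢ|y−yᵢ|, so x and y are optimised independently as 1-D weighted medians.
Total weight W = 726; half = 363.
x-coordinate, sorted with cumulative weight:
  x=0 (Elwood, w=70) cum 70
  x=0 (Brookfield, w=70) cum 140
  x=2 (Ashton, w=200) cum 340
  x=2 (Calder, w=275) cum 615  ← median
  x=9 (Denby, w=11) cum 626
  x=10 (Fenton, w=100) cum 726
⇒ x* = 2
y-coordinate, sorted with cumulative weight:
  y=2 (Denby, w=11) cum 11
  y=6 (Ashton, w=200) cum 211
  y=14 (Elwood, w=70) cum 281
  y=19 (Brookfield, w=70) cum 351
  y=22 (Fenton, w=100) cum 451  ← median
  y=23 (Calder, w=275) cum 726
⇒ y* = 22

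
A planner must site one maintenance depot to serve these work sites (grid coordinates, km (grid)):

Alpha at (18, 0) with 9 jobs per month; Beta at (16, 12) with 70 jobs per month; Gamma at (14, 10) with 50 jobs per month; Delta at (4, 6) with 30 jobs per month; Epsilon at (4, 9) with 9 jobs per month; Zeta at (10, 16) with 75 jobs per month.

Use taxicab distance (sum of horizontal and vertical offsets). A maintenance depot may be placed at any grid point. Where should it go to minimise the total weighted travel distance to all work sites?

Manhattan distance separates: Σwᵢ(|x−xᵢ|+|y−yᵢ|) = Σwᵢ|x−xᵢ| + Σwᵢ|y−yᵢ|, so x and y are optimised independently as 1-D weighted medians.
Total weight W = 243; half = 121.5.
x-coordinate, sorted with cumulative weight:
  x=4 (Delta, w=30) cum 30
  x=4 (Epsilon, w=9) cum 39
  x=10 (Zeta, w=75) cum 114
  x=14 (Gamma, w=50) cum 164  ← median
  x=16 (Beta, w=70) cum 234
  x=18 (Alpha, w=9) cum 243
⇒ x* = 14
y-coordinate, sorted with cumulative weight:
  y=0 (Alpha, w=9) cum 9
  y=6 (Delta, w=30) cum 39
  y=9 (Epsilon, w=9) cum 48
  y=10 (Gamma, w=50) cum 98
  y=12 (Beta, w=70) cum 168  ← median
  y=16 (Zeta, w=75) cum 243
⇒ y* = 12

(14, 12)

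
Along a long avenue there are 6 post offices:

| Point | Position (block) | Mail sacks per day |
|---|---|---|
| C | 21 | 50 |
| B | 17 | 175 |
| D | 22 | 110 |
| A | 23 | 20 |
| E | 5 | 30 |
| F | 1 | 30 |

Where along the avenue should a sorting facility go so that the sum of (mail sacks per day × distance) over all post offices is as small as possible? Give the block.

x = 17

For a sum of weighted absolute distances on a line, the optimum is the weighted median (not the mean). Total weight W = 415; half-weight = 207.5.
Sort by position and accumulate weight:
  block 1 (F, w=30) → cum 30
  block 5 (E, w=30) → cum 60
  block 17 (B, w=175) → cum 235  ≥ 207.5 → median here
  block 21 (C, w=50) → cum 285
  block 22 (D, w=110) → cum 395
  block 23 (A, w=20) → cum 415
Optimal location: block 17.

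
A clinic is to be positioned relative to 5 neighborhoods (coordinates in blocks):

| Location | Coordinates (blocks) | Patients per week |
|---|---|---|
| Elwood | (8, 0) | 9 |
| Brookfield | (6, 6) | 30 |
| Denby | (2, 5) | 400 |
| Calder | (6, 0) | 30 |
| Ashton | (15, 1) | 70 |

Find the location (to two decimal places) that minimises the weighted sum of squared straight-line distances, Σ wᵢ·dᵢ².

The minimiser of Σwᵢ‖p−pᵢ‖² is the weighted centroid p* = (Σwᵢpᵢ)/(Σwᵢ).
Σwᵢ = 539.
Σwᵢxᵢ = 9·8 + 30·6 + 400·2 + 30·6 + 70·15 = 2282.
Σwᵢyᵢ = 9·0 + 30·6 + 400·5 + 30·0 + 70·1 = 2250.
x* = 2282/539 = 4.23, y* = 2250/539 = 4.17.

(4.23, 4.17)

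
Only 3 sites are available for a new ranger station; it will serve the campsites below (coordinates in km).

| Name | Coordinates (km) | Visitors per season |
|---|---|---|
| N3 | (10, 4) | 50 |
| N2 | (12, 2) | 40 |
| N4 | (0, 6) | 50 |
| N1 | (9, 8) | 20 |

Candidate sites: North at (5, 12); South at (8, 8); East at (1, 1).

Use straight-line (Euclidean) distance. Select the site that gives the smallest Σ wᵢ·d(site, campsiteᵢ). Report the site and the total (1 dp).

Total weighted distance at each candidate:
  North (5, 12): total = 1463.6
  South (8, 8): total = 944.4
  East (1, 1): total = 1383.7
Minimum is at South with total 944.4 km.

South, total 944.4 km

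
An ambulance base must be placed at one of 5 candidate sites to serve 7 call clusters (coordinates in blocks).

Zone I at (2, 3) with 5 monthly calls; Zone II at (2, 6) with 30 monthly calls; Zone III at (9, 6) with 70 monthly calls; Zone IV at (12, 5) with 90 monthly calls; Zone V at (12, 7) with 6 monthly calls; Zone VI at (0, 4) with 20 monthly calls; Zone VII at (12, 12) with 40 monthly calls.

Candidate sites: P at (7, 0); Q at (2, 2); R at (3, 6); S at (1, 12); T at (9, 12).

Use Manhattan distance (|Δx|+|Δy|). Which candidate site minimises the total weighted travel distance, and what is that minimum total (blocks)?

Total weighted distance at each candidate:
  P (7, 0): total = 2802
  Q (2, 2): total = 3035
  R (3, 6): total = 2130
  S (1, 12): total = 3576
  T (9, 12): total = 2298
Minimum is at R with total 2130 blocks.

R, total 2130 blocks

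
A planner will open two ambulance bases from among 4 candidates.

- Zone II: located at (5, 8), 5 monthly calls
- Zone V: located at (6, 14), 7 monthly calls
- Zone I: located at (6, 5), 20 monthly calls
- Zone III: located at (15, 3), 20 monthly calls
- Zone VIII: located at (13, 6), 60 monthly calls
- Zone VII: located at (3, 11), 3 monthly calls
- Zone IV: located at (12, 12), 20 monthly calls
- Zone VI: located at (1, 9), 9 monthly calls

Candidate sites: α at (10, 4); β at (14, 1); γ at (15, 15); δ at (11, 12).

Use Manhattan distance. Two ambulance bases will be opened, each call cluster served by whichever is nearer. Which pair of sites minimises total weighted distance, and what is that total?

Evaluate every pair (each demand assigned to the nearer of the two):
  {α, δ}: total = 778
  {α, γ}: total = 923
  {β, δ}: total = 923
  {α, β}: total = 971
  {β, γ}: total = 1158
  {γ, δ}: total = 1223
Best pair: {α, δ} with total 778.

{α, δ}, total 778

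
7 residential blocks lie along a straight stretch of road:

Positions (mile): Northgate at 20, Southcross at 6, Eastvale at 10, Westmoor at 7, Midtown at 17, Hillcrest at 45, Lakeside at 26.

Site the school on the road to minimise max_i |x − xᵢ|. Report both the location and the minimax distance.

The 1-center on a line is the midpoint of the two extreme points: leftmost at 6, rightmost at 45.
Optimal location = (6 + 45)/2 = 25.5; maximum distance = (45 − 6)/2 = 19.5.

location 25.5, max distance 19.5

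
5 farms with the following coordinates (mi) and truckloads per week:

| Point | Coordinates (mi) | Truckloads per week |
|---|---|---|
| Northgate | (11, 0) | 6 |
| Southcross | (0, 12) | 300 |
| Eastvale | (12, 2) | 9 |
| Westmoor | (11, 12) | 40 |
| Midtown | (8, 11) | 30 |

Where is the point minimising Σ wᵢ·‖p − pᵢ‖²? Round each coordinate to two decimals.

The minimiser of Σwᵢ‖p−pᵢ‖² is the weighted centroid p* = (Σwᵢpᵢ)/(Σwᵢ).
Σwᵢ = 385.
Σwᵢxᵢ = 6·11 + 300·0 + 9·12 + 40·11 + 30·8 = 854.
Σwᵢyᵢ = 6·0 + 300·12 + 9·2 + 40·12 + 30·11 = 4428.
x* = 854/385 = 2.22, y* = 4428/385 = 11.50.

(2.22, 11.50)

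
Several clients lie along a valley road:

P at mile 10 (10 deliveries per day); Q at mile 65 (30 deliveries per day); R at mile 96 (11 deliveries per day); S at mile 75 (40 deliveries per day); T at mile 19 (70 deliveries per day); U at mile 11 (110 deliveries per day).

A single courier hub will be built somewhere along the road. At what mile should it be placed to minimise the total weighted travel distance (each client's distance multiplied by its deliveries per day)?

x = 19

For a sum of weighted absolute distances on a line, the optimum is the weighted median (not the mean). Total weight W = 271; half-weight = 135.5.
Sort by position and accumulate weight:
  mile 10 (P, w=10) → cum 10
  mile 11 (U, w=110) → cum 120
  mile 19 (T, w=70) → cum 190  ≥ 135.5 → median here
  mile 65 (Q, w=30) → cum 220
  mile 75 (S, w=40) → cum 260
  mile 96 (R, w=11) → cum 271
Optimal location: mile 19.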